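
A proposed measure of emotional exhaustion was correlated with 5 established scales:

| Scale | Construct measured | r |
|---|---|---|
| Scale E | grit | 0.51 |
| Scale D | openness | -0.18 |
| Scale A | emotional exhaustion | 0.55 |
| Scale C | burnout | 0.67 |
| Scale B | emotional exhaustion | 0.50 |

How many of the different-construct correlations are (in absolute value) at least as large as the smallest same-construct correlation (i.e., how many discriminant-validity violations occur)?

Convergent (same construct = emotional exhaustion): Scale A, Scale B.
Smallest convergent = 0.50. Discriminant |r|: 0.51, 0.18, 0.67; count ≥ 0.50 → 2.

2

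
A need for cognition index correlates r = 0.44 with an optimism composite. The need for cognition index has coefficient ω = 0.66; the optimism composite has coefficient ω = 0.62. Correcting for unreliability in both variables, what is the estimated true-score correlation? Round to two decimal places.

0.69

r_true = r_obs / √(r_xx · r_yy) = 0.44 / √(0.66 × 0.62) = 0.44 / √0.4092 = 0.44 / 0.6397 ≈ 0.69.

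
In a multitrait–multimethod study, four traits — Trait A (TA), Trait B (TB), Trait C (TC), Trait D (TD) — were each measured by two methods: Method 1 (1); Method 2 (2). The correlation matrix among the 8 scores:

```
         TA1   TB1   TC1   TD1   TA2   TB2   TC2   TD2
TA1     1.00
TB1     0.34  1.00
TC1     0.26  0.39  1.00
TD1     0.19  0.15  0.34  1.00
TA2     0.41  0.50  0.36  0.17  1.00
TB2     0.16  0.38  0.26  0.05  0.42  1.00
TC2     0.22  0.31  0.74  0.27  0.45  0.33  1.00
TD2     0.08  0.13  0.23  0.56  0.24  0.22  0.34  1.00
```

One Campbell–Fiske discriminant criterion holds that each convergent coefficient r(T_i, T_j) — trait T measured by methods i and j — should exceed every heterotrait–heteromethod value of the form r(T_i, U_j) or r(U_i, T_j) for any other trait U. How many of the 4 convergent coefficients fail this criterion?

Convergent coefficients and their comparison sets:
TA (methods 1·2): 0.41 vs {0.16, 0.50, 0.22, 0.36, 0.08, 0.17} → fail.
TB (methods 1·2): 0.38 vs {0.50, 0.16, 0.31, 0.26, 0.13, 0.05} → fail.
TC (methods 1·2): 0.74 vs {0.36, 0.22, 0.26, 0.31, 0.23, 0.27} → pass.
TD (methods 1·2): 0.56 vs {0.17, 0.08, 0.05, 0.13, 0.27, 0.23} → pass.
2 of 4 fail.

2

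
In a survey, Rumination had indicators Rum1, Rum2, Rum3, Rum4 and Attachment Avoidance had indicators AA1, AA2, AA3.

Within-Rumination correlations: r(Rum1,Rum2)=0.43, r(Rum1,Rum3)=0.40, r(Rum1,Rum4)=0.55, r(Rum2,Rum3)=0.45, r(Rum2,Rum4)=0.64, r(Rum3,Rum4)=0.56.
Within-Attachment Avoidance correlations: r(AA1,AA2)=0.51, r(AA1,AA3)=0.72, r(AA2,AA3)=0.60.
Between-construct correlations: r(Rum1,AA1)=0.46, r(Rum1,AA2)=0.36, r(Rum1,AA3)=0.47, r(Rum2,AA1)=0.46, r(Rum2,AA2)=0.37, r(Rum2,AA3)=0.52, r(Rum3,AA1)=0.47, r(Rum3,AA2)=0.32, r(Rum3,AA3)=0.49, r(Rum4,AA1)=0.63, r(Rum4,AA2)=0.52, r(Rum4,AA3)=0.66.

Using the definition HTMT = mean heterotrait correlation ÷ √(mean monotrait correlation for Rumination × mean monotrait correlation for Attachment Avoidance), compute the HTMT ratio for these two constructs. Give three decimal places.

Mean heterotrait r = 5.73/12 = 0.4775.
Mean within-Rum = 3.03/6 = 0.5050; mean within-AA = 1.83/3 = 0.6100.
Geometric mean = √(0.5050 × 0.6100) = 0.5550.
HTMT = 0.4775 / 0.5550 = 0.860.

0.860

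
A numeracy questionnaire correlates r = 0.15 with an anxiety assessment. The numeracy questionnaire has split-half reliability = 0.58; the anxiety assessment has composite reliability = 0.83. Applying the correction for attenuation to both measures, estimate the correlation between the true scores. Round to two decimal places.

r_true = r_obs / √(r_xx · r_yy) = 0.15 / √(0.58 × 0.83) = 0.15 / √0.4814 = 0.15 / 0.6938 ≈ 0.22.

0.22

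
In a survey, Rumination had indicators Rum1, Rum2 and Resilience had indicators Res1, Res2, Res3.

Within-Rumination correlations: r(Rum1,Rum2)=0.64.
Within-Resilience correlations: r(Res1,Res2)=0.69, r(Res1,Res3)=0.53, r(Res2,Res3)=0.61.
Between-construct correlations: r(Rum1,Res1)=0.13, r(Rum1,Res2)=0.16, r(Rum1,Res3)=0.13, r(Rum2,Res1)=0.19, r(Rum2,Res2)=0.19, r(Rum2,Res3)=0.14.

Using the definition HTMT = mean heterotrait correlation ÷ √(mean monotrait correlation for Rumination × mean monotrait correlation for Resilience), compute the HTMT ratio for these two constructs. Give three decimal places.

Mean between = 0.94/6 = 0.1567.
Mean within-Rum = 0.64/1 = 0.6400; mean within-Res = 1.83/3 = 0.6100.
Geometric mean = √(0.6400 × 0.6100) = 0.6248.
HTMT = 0.1567 / 0.6248 = 0.251.

0.251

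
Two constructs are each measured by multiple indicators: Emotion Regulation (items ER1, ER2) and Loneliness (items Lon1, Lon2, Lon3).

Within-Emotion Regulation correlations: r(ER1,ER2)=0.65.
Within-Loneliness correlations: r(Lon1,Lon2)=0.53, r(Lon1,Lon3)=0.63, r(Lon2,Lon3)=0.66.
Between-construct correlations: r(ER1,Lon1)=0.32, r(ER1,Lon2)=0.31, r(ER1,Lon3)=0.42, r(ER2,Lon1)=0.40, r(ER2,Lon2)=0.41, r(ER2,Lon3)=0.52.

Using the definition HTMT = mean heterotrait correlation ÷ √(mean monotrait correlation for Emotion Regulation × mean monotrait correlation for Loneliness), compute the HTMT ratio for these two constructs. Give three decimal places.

0.632

Mean between = 2.38/6 = 0.3967.
Mean within-ER = 0.65/1 = 0.6500; mean within-Lon = 1.82/3 = 0.6067.
Geometric mean = √(0.6500 × 0.6067) = 0.6280.
HTMT = 0.3967 / 0.6280 = 0.632.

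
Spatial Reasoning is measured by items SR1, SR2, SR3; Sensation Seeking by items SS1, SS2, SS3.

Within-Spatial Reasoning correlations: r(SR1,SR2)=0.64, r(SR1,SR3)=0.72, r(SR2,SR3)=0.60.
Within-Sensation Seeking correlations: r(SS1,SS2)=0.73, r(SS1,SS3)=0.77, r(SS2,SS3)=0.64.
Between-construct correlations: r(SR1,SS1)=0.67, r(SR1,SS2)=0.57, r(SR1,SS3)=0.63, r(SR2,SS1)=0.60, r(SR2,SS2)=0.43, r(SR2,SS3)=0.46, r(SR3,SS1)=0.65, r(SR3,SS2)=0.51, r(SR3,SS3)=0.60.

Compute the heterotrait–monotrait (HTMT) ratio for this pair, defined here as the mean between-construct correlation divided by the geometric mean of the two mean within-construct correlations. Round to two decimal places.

0.83

Between-construct mean = 5.12/9 = 0.5689.
Mean within-SR = 1.96/3 = 0.6533; mean within-SS = 2.14/3 = 0.7133.
Geometric mean = √(0.6533 × 0.7133) = 0.6826.
HTMT = 0.5689 / 0.6826 = 0.83.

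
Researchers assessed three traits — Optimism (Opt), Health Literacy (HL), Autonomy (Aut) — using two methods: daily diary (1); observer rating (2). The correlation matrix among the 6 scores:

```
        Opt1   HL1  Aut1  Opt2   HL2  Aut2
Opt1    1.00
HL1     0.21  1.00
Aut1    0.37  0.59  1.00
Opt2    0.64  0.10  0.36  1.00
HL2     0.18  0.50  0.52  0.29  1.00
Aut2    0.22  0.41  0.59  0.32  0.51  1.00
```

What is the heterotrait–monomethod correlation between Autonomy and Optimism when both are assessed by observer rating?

0.32

Different traits, same method: r(Aut2, Opt2) = 0.32.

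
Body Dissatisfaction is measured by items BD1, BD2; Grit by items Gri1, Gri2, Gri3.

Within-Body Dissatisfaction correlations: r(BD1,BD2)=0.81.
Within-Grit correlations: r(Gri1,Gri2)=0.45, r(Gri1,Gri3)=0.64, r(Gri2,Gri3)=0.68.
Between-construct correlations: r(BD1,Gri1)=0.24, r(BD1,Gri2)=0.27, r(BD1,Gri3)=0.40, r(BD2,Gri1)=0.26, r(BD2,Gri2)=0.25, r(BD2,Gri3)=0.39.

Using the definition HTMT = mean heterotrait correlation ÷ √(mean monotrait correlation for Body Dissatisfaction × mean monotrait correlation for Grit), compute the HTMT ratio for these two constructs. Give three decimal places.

Between-construct mean = 1.81/6 = 0.3017.
Mean within-BD = 0.81/1 = 0.8100; mean within-Gri = 1.77/3 = 0.5900.
Geometric mean = √(0.8100 × 0.5900) = 0.6913.
HTMT = 0.3017 / 0.6913 = 0.436.

0.436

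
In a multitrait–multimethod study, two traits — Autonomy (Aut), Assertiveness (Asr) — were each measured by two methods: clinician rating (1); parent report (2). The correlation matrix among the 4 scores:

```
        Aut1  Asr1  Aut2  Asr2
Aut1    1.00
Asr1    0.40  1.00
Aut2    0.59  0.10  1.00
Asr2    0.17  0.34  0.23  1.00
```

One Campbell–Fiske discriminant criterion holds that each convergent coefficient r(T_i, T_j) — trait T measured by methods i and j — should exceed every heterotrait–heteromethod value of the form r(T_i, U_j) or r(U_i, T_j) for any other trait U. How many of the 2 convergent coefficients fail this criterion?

0

Convergent coefficients and their comparison sets:
Aut (methods 1·2): 0.59 vs {0.17, 0.10} → pass.
Asr (methods 1·2): 0.34 vs {0.10, 0.17} → pass.
0 of 2 fail.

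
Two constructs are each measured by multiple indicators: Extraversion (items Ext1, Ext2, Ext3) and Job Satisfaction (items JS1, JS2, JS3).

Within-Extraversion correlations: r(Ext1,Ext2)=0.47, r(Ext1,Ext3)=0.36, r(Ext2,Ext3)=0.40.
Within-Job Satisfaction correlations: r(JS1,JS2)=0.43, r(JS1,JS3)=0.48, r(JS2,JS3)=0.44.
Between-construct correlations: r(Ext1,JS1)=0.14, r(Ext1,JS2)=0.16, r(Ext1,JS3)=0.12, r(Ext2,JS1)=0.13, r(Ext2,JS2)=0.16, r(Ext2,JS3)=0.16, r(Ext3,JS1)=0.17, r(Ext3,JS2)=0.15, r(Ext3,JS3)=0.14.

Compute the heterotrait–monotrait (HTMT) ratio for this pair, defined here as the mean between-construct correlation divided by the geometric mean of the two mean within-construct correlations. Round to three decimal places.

0.344

Mean heterotrait r = 1.33/9 = 0.1478.
Mean within-Ext = 1.23/3 = 0.4100; mean within-JS = 1.35/3 = 0.4500.
Geometric mean = √(0.4100 × 0.4500) = 0.4295.
HTMT = 0.1478 / 0.4295 = 0.344.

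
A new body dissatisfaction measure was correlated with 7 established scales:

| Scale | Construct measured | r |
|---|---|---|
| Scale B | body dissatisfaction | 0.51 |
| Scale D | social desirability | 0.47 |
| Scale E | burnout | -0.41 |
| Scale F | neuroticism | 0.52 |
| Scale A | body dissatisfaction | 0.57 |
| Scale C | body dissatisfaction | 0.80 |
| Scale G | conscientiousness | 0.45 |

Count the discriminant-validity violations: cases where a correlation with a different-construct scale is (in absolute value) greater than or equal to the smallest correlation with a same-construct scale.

Convergent (same construct = body dissatisfaction): Scale B, Scale A, Scale C.
Smallest convergent = 0.51. Discriminant |r|: 0.47, 0.41, 0.52, 0.45; count ≥ 0.51 → 1.

1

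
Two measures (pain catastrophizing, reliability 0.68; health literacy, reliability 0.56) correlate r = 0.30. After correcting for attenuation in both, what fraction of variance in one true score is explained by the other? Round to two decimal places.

0.24

Disattenuated r = 0.30 / √(0.68 × 0.56) = 0.30 / 0.6171 = 0.4861.
Shared true-score variance = 0.4861² = 0.2363 ≈ 0.24.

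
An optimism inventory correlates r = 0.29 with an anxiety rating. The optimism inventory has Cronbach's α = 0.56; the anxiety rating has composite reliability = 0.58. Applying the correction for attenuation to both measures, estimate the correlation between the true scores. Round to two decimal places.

r_true = r_obs / √(r_xx · r_yy) = 0.29 / √(0.56 × 0.58) = 0.29 / √0.3248 = 0.29 / 0.5699 ≈ 0.51.

0.51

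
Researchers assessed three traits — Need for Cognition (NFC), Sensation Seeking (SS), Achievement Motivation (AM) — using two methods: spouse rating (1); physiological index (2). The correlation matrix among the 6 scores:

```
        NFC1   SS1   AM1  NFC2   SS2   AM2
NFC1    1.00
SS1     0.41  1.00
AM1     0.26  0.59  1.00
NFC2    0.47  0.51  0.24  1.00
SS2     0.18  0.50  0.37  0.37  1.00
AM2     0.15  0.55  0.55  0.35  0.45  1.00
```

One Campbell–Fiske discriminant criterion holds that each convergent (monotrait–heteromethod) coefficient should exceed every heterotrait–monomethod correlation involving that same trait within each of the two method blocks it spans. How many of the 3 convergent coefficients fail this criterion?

2

Convergent coefficients and their comparison sets:
NFC (methods 1·2): 0.47 vs {0.41, 0.37, 0.26, 0.35} → pass.
SS (methods 1·2): 0.50 vs {0.41, 0.37, 0.59, 0.45} → fail.
AM (methods 1·2): 0.55 vs {0.26, 0.35, 0.59, 0.45} → fail.
2 of 3 fail.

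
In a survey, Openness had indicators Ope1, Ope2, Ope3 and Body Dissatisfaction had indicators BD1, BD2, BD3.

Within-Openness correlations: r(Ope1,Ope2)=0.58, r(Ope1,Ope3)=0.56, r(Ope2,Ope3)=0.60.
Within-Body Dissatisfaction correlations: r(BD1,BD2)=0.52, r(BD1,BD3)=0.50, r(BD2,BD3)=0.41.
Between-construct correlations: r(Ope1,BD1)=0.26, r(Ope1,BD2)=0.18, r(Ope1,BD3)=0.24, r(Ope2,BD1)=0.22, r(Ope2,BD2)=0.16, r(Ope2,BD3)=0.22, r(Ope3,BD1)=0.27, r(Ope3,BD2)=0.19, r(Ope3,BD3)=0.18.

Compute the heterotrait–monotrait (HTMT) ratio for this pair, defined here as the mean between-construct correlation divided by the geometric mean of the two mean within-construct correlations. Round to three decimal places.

0.406

Mean heterotrait r = 1.92/9 = 0.2133.
Mean within-Ope = 1.74/3 = 0.5800; mean within-BD = 1.43/3 = 0.4767.
Geometric mean = √(0.5800 × 0.4767) = 0.5258.
HTMT = 0.2133 / 0.5258 = 0.406.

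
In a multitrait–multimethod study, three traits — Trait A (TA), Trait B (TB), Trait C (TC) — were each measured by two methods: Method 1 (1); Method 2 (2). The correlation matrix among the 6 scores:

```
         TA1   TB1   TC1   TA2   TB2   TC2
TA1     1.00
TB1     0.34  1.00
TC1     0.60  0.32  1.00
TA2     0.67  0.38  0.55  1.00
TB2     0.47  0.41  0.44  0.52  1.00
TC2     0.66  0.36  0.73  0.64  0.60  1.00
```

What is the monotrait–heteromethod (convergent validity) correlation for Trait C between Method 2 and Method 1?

Same trait (TC), different methods: r(TC2, TC1) = 0.73.

0.73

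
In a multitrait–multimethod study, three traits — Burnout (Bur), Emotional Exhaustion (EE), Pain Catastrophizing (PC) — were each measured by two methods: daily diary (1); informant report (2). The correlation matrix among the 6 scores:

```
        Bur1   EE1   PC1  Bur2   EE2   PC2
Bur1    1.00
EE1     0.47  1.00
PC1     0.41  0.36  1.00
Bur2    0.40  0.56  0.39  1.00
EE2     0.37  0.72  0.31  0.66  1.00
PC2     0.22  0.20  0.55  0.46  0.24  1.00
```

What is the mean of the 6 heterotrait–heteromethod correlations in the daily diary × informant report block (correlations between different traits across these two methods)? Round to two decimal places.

HTHM values (method 1 × method 2): 0.37, 0.22, 0.56, 0.20, 0.39, 0.31; mean = 2.05/6 = 0.34.

0.34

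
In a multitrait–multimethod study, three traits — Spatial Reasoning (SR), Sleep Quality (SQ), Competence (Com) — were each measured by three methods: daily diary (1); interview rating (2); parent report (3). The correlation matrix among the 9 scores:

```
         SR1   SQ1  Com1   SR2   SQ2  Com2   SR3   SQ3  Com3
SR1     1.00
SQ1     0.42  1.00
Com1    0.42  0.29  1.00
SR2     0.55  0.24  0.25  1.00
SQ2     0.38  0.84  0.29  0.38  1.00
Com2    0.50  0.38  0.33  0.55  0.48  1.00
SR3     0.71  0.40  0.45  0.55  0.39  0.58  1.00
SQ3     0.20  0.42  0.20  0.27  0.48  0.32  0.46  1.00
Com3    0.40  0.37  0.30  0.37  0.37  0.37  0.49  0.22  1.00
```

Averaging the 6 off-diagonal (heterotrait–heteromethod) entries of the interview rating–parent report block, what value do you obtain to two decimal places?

0.38

HTHM values (method 2 × method 3): 0.27, 0.37, 0.39, 0.37, 0.58, 0.32; mean = 2.30/6 = 0.38.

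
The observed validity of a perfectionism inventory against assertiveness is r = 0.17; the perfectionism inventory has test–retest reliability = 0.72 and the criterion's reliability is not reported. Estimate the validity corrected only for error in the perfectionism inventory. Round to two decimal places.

Single correction: r_c = r_obs / √r_xx = 0.17 / √0.72 = 0.17 / 0.8485 ≈ 0.20.

0.20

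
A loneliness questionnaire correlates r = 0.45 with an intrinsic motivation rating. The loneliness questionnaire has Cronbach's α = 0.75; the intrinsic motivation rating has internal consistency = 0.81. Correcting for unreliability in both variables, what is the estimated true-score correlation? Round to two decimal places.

0.58

r_true = r_obs / √(r_xx · r_yy) = 0.45 / √(0.75 × 0.81) = 0.45 / √0.6075 = 0.45 / 0.7794 ≈ 0.58.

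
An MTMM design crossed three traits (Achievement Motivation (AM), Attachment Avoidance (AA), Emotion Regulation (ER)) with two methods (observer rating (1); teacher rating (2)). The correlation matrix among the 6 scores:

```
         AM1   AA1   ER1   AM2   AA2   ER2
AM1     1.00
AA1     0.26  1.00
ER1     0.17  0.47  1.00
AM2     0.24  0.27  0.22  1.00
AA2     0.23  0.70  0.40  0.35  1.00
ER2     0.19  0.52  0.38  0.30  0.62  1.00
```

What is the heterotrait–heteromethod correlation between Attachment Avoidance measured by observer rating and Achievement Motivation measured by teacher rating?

0.27

Different traits and methods: r(AA1, AM2) = 0.27.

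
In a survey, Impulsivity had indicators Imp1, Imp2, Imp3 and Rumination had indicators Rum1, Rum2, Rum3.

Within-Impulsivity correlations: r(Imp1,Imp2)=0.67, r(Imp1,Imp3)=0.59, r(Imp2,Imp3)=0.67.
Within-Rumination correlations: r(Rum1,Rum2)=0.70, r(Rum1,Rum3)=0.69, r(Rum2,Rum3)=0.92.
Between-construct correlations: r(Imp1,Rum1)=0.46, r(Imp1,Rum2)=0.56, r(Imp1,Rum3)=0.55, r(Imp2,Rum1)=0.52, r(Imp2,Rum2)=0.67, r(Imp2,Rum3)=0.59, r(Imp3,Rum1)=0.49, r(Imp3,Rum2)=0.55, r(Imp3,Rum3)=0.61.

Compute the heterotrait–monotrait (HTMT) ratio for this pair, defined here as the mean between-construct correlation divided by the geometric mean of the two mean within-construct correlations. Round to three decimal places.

Between-construct mean = 5.00/9 = 0.5556.
Mean within-Imp = 1.93/3 = 0.6433; mean within-Rum = 2.31/3 = 0.7700.
Geometric mean = √(0.6433 × 0.7700) = 0.7038.
HTMT = 0.5556 / 0.7038 = 0.789.

0.789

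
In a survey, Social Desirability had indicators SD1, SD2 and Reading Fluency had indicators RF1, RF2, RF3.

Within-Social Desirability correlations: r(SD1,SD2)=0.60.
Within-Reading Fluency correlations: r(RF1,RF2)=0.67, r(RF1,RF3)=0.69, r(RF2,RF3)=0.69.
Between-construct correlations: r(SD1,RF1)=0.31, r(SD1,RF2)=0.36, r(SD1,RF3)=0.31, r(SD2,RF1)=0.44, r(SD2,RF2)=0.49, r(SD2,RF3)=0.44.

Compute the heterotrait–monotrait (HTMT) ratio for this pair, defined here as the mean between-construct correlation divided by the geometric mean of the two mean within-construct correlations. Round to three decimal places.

0.612

Between-construct mean = 2.35/6 = 0.3917.
Mean within-SD = 0.60/1 = 0.6000; mean within-RF = 2.05/3 = 0.6833.
Geometric mean = √(0.6000 × 0.6833) = 0.6403.
HTMT = 0.3917 / 0.6403 = 0.612.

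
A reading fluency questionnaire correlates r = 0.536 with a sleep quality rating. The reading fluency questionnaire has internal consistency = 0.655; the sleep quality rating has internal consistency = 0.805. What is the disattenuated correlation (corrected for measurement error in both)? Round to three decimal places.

0.738

r_true = r_obs / √(r_xx · r_yy) = 0.536 / √(0.655 × 0.805) = 0.536 / √0.527275 = 0.536 / 0.7261 ≈ 0.738.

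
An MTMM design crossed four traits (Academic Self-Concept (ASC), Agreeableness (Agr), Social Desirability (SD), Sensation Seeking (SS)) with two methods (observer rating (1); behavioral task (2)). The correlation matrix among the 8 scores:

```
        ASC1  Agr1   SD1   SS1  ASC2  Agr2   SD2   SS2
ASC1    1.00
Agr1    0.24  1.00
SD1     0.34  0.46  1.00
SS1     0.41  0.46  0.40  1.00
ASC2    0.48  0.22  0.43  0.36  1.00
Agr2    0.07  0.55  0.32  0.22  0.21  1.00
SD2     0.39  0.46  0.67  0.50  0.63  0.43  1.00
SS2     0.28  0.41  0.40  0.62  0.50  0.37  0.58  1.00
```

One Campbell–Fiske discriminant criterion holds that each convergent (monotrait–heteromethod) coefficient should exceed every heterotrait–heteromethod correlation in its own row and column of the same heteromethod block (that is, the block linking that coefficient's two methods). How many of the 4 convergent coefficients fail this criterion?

Convergent coefficients and their comparison sets:
ASC (methods 1·2): 0.48 vs {0.07, 0.22, 0.39, 0.43, 0.28, 0.36} → pass.
Agr (methods 1·2): 0.55 vs {0.22, 0.07, 0.46, 0.32, 0.41, 0.22} → pass.
SD (methods 1·2): 0.67 vs {0.43, 0.39, 0.32, 0.46, 0.40, 0.50} → pass.
SS (methods 1·2): 0.62 vs {0.36, 0.28, 0.22, 0.41, 0.50, 0.40} → pass.
0 of 4 fail.

0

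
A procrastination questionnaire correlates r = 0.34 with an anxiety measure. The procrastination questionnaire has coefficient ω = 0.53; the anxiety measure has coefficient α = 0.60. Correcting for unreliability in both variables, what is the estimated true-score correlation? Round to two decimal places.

r_true = r_obs / √(r_xx · r_yy) = 0.34 / √(0.53 × 0.60) = 0.34 / √0.3180 = 0.34 / 0.5639 ≈ 0.60.

0.60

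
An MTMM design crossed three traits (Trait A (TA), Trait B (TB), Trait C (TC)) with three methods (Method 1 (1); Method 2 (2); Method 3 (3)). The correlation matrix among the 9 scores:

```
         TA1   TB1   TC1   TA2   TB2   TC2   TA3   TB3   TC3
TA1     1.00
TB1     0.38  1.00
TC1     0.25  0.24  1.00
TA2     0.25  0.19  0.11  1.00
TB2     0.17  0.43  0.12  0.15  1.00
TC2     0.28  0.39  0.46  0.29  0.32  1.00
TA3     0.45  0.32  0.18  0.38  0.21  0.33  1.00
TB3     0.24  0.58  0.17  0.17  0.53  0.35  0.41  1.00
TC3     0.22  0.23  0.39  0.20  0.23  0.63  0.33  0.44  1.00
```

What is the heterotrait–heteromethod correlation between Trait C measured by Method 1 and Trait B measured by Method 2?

0.12

Different traits and methods: r(TC1, TB2) = 0.12.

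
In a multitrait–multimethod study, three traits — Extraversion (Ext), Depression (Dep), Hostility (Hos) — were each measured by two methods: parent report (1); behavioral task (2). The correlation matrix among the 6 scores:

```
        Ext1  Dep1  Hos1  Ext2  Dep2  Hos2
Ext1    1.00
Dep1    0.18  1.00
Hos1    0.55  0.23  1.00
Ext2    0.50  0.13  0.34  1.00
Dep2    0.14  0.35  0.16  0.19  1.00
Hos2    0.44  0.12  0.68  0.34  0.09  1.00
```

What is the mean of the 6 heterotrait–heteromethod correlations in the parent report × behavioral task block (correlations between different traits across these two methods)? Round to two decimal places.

HTHM values (method 1 × method 2): 0.14, 0.44, 0.13, 0.12, 0.34, 0.16; mean = 1.33/6 = 0.22.

0.22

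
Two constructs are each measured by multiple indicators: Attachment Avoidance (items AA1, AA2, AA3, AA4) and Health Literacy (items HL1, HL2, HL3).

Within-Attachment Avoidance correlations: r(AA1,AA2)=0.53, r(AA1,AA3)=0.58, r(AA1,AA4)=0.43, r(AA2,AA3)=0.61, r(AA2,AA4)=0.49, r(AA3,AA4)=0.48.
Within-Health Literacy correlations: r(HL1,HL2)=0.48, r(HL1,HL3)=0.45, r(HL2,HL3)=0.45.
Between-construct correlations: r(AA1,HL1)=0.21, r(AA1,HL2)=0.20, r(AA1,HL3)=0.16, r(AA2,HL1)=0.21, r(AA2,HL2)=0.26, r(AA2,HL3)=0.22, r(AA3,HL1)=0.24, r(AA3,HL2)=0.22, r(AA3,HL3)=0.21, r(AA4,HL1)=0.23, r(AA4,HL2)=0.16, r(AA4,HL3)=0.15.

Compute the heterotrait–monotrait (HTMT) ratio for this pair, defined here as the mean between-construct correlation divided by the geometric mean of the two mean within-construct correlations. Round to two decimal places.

Between-construct mean = 2.47/12 = 0.2058.
Mean within-AA = 3.12/6 = 0.5200; mean within-HL = 1.38/3 = 0.4600.
Geometric mean = √(0.5200 × 0.4600) = 0.4891.
HTMT = 0.2058 / 0.4891 = 0.42.

0.42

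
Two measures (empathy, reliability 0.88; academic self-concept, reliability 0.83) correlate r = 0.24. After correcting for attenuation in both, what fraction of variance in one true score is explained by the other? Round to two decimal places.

Disattenuated r = 0.24 / √(0.88 × 0.83) = 0.24 / 0.8546 = 0.2808.
Shared true-score variance = 0.2808² = 0.0788 ≈ 0.08.

0.08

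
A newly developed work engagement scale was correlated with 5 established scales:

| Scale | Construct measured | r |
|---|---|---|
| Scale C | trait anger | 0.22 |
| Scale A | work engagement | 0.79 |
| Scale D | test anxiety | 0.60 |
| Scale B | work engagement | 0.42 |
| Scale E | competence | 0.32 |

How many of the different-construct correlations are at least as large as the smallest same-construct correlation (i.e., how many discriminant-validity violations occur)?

Convergent (same construct = work engagement): Scale A, Scale B.
Smallest convergent = 0.42. Discriminant values: 0.22, 0.60, 0.32; count ≥ 0.42 → 1.

1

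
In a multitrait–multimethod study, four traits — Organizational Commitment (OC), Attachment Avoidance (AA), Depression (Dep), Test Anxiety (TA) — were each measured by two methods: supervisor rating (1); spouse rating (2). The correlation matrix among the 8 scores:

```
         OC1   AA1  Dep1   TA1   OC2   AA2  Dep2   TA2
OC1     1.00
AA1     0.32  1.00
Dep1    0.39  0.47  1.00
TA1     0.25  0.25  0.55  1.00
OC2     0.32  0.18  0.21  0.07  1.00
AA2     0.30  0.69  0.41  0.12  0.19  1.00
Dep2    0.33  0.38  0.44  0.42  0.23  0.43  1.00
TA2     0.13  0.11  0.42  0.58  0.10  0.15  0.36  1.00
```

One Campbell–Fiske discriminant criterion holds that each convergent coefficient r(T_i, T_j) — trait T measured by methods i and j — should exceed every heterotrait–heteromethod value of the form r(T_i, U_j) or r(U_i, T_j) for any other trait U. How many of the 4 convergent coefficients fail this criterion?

1

Checking each validity diagonal entry against its comparison values:
OC (methods 1·2): 0.32 vs {0.30, 0.18, 0.33, 0.21, 0.13, 0.07} → fail.
AA (methods 1·2): 0.69 vs {0.18, 0.30, 0.38, 0.41, 0.11, 0.12} → pass.
Dep (methods 1·2): 0.44 vs {0.21, 0.33, 0.41, 0.38, 0.42, 0.42} → pass.
TA (methods 1·2): 0.58 vs {0.07, 0.13, 0.12, 0.11, 0.42, 0.42} → pass.
1 of 4 fail.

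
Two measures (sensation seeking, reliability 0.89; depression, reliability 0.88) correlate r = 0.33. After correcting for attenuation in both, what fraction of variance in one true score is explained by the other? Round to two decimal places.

0.14

Disattenuated r = 0.33 / √(0.89 × 0.88) = 0.33 / 0.8850 = 0.3729.
Shared true-score variance = 0.3729² = 0.1391 ≈ 0.14.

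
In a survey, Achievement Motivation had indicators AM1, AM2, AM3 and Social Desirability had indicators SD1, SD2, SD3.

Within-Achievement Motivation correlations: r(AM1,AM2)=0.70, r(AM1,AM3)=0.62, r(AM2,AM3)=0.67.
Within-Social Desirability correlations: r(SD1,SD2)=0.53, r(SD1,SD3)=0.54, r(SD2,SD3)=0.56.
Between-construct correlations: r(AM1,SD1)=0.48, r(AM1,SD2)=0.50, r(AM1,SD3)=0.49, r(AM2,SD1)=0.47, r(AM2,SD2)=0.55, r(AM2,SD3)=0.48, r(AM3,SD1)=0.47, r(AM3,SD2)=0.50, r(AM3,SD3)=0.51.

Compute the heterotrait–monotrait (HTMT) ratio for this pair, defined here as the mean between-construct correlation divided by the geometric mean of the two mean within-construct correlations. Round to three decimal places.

Mean heterotrait r = 4.45/9 = 0.4944.
Mean within-AM = 1.99/3 = 0.6633; mean within-SD = 1.63/3 = 0.5433.
Geometric mean = √(0.6633 × 0.5433) = 0.6003.
HTMT = 0.4944 / 0.6003 = 0.824.

0.824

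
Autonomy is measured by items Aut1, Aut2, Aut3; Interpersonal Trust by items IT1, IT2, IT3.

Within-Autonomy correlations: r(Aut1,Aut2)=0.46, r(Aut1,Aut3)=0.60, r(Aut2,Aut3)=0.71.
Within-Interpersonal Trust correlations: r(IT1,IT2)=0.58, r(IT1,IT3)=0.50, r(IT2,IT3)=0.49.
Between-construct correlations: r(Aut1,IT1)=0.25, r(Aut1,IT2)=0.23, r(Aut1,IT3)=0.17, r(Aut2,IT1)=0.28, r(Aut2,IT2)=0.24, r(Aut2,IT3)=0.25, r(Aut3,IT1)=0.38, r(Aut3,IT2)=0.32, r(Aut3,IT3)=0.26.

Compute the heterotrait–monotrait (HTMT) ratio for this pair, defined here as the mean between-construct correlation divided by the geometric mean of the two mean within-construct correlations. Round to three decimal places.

Mean heterotrait r = 2.38/9 = 0.2644.
Mean within-Aut = 1.77/3 = 0.5900; mean within-IT = 1.57/3 = 0.5233.
Geometric mean = √(0.5900 × 0.5233) = 0.5557.
HTMT = 0.2644 / 0.5557 = 0.476.

0.476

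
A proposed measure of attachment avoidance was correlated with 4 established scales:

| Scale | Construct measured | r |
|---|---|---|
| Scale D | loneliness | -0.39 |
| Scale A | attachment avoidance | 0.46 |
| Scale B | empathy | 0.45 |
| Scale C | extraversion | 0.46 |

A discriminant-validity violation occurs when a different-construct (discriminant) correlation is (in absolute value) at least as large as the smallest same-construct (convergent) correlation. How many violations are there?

Convergent (same construct = attachment avoidance): Scale A.
Smallest convergent = 0.46. Discriminant |r|: 0.39, 0.45, 0.46; count ≥ 0.46 → 1.

1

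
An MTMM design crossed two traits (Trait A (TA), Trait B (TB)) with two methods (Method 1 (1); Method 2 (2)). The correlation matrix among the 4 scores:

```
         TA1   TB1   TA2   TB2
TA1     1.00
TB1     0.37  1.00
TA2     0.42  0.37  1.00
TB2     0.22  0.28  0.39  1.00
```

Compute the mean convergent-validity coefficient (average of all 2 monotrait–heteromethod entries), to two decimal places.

Convergent values: 0.42, 0.28; mean = 0.70/2 = 0.35.

0.35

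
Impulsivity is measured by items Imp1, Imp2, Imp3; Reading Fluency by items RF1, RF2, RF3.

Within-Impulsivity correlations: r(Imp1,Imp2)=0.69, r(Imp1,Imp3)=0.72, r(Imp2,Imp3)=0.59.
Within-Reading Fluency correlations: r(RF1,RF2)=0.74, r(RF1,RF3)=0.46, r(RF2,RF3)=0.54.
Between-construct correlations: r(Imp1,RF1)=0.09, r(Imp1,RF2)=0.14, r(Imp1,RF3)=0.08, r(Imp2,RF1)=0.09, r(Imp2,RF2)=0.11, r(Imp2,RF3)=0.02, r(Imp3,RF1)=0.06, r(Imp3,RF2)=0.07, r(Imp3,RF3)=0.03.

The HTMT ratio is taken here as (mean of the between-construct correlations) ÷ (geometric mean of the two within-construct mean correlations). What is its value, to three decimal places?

Mean between = 0.69/9 = 0.0767.
Mean within-Imp = 2.00/3 = 0.6667; mean within-RF = 1.74/3 = 0.5800.
Geometric mean = √(0.6667 × 0.5800) = 0.6218.
HTMT = 0.0767 / 0.6218 = 0.123.

0.123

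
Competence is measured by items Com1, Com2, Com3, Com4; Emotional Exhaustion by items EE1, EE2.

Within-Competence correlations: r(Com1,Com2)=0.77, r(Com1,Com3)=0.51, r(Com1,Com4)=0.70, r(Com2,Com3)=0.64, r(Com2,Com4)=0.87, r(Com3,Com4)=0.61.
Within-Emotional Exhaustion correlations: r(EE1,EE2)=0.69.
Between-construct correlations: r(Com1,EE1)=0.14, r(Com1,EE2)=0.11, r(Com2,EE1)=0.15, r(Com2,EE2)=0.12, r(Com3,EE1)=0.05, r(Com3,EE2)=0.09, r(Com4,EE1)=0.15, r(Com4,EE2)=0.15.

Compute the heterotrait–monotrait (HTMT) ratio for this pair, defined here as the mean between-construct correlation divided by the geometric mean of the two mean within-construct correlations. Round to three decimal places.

0.175

Between-construct mean = 0.96/8 = 0.1200.
Mean within-Com = 4.10/6 = 0.6833; mean within-EE = 0.69/1 = 0.6900.
Geometric mean = √(0.6833 × 0.6900) = 0.6866.
HTMT = 0.1200 / 0.6866 = 0.175.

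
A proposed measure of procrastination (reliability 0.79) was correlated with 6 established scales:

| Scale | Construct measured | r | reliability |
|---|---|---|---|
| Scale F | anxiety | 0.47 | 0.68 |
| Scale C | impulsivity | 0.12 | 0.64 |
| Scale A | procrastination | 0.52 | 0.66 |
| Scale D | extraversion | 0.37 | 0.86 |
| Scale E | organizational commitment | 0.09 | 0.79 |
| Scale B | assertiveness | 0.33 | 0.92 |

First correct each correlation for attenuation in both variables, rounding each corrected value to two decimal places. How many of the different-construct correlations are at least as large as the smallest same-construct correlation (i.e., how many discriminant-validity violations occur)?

Disattenuated r (r / √(r_scale · r_new)):
  Scale F (disc): 0.47 / √(0.68·0.79) = 0.64
  Scale C (disc): 0.12 / √(0.64·0.79) = 0.17
  Scale A (conv): 0.52 / √(0.66·0.79) = 0.72
  Scale D (disc): 0.37 / √(0.86·0.79) = 0.45
  Scale E (disc): 0.09 / √(0.79·0.79) = 0.11
  Scale B (disc): 0.33 / √(0.92·0.79) = 0.39
Smallest convergent = 0.72. Discriminant values: 0.64, 0.17, 0.45, 0.11, 0.39; count ≥ 0.72 → 0.

0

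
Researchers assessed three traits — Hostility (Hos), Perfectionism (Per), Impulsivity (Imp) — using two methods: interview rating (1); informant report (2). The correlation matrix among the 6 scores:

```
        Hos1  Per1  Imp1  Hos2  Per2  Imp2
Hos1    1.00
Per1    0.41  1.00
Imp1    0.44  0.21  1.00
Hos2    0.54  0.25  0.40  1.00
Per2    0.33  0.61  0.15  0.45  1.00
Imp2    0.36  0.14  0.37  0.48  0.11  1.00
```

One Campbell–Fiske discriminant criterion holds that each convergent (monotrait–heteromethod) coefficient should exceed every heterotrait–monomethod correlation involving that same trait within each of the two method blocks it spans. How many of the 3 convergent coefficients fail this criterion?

1

Convergent coefficients and their comparison sets:
Hos (methods 1·2): 0.54 vs {0.41, 0.45, 0.44, 0.48} → pass.
Per (methods 1·2): 0.61 vs {0.41, 0.45, 0.21, 0.11} → pass.
Imp (methods 1·2): 0.37 vs {0.44, 0.48, 0.21, 0.11} → fail.
1 of 3 fail.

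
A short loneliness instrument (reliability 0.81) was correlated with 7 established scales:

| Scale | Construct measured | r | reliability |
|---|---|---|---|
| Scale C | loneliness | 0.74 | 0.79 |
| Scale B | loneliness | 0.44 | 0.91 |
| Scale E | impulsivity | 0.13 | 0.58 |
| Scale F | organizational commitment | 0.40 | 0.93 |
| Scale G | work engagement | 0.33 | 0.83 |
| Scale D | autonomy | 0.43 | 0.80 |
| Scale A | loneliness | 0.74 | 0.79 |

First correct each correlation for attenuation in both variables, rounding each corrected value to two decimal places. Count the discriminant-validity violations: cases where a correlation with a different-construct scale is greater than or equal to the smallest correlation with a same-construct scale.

Disattenuated r (r / √(r_scale · r_new)):
  Scale C (conv): 0.74 / √(0.79·0.81) = 0.93
  Scale B (conv): 0.44 / √(0.91·0.81) = 0.51
  Scale E (disc): 0.13 / √(0.58·0.81) = 0.19
  Scale F (disc): 0.40 / √(0.93·0.81) = 0.46
  Scale G (disc): 0.33 / √(0.83·0.81) = 0.40
  Scale D (disc): 0.43 / √(0.80·0.81) = 0.53
  Scale A (conv): 0.74 / √(0.79·0.81) = 0.93
Smallest convergent = 0.51. Discriminant values: 0.19, 0.46, 0.40, 0.53; count ≥ 0.51 → 1.

1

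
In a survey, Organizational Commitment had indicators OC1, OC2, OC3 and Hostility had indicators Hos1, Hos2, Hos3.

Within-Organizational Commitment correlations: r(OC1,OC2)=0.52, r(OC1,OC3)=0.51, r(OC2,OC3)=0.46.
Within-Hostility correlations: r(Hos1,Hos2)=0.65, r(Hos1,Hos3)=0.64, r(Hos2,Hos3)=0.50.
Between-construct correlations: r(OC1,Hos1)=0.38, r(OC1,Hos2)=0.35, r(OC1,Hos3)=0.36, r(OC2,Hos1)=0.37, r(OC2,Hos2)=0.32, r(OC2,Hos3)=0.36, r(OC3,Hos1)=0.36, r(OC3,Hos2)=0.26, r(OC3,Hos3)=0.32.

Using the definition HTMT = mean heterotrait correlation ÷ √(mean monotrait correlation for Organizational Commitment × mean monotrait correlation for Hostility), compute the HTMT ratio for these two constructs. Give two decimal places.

Mean between = 3.08/9 = 0.3422.
Mean within-OC = 1.49/3 = 0.4967; mean within-Hos = 1.79/3 = 0.5967.
Geometric mean = √(0.4967 × 0.5967) = 0.5444.
HTMT = 0.3422 / 0.5444 = 0.63.

0.63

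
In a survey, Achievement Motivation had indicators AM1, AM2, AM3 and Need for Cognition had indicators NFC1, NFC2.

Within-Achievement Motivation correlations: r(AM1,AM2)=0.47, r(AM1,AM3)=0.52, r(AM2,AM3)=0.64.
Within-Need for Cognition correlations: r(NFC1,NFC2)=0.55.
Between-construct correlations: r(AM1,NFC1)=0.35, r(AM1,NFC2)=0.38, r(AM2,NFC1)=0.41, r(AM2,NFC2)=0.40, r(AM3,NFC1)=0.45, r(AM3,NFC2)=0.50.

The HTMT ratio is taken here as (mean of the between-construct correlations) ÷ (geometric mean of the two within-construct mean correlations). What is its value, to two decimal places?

Mean between = 2.49/6 = 0.4150.
Mean within-AM = 1.63/3 = 0.5433; mean within-NFC = 0.55/1 = 0.5500.
Geometric mean = √(0.5433 × 0.5500) = 0.5466.
HTMT = 0.4150 / 0.5466 = 0.76.

0.76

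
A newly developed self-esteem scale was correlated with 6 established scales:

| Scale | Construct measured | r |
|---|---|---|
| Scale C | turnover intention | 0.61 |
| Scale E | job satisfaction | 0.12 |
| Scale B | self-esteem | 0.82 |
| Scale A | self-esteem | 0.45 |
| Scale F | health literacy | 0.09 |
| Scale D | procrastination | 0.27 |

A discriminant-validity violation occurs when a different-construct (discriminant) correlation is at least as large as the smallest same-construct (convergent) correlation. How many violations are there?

1

Convergent (same construct = self-esteem): Scale B, Scale A.
Smallest convergent = 0.45. Discriminant values: 0.61, 0.12, 0.09, 0.27; count ≥ 0.45 → 1.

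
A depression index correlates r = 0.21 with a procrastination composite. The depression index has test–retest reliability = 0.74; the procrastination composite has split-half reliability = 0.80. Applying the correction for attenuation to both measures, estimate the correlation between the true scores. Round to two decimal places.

0.27

r_true = r_obs / √(r_xx · r_yy) = 0.21 / √(0.74 × 0.80) = 0.21 / √0.5920 = 0.21 / 0.7694 ≈ 0.27.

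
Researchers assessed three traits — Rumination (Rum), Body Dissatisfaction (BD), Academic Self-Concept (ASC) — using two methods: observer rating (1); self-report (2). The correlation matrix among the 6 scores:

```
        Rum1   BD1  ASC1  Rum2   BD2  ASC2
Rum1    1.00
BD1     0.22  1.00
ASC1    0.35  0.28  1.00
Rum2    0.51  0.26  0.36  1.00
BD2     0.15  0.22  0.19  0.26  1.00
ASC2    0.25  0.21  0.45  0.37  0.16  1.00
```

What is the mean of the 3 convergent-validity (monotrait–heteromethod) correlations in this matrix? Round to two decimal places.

Convergent values: 0.51, 0.22, 0.45; mean = 1.18/3 = 0.39.

0.39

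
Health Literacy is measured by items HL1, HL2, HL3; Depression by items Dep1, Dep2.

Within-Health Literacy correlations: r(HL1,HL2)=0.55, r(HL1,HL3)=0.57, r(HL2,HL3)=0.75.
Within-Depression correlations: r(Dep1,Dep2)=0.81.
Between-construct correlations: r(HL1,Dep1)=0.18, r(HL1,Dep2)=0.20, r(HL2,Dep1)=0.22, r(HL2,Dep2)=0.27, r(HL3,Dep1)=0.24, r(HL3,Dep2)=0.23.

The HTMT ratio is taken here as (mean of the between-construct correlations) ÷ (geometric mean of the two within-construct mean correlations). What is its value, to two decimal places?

0.31

Between-construct mean = 1.34/6 = 0.2233.
Mean within-HL = 1.87/3 = 0.6233; mean within-Dep = 0.81/1 = 0.8100.
Geometric mean = √(0.6233 × 0.8100) = 0.7105.
HTMT = 0.2233 / 0.7105 = 0.31.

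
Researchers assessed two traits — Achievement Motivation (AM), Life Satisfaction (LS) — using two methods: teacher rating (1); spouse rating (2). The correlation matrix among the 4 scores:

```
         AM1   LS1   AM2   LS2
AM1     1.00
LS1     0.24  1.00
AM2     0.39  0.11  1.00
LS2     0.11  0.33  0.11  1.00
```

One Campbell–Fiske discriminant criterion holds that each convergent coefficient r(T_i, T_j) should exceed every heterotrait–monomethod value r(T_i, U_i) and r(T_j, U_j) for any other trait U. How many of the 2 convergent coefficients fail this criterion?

Each convergent coefficient versus the relevant comparison correlations:
AM (methods 1·2): 0.39 vs {0.24, 0.11} → pass.
LS (methods 1·2): 0.33 vs {0.24, 0.11} → pass.
0 of 2 fail.

0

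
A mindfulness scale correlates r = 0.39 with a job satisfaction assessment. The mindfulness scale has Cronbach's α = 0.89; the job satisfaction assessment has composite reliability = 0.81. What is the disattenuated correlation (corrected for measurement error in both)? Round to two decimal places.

r_true = r_obs / √(r_xx · r_yy) = 0.39 / √(0.89 × 0.81) = 0.39 / √0.7209 = 0.39 / 0.8491 ≈ 0.46.

0.46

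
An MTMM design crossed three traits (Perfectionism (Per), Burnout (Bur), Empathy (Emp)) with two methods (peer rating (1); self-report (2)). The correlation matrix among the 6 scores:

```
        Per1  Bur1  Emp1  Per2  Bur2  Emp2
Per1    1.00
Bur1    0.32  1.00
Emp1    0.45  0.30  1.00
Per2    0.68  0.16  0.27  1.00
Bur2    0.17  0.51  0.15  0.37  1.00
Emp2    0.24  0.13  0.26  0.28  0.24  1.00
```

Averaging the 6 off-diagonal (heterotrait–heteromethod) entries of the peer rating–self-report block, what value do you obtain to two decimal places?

HTHM values (method 1 × method 2): 0.17, 0.24, 0.16, 0.13, 0.27, 0.15; mean = 1.12/6 = 0.19.

0.19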